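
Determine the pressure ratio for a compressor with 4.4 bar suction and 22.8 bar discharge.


PR = P_high / P_low
PR = 22.8 / 4.4
PR = 5.182

5.182


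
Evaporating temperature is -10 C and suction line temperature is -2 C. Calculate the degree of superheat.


Superheat = T_suction - T_evap
Superheat = -2 - (-10)
Superheat = 8 K

8


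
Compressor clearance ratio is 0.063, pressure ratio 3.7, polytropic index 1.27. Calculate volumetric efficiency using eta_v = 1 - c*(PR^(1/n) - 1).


PR^(1/n) = 3.7^(1/1.27) = 2.80157938
eta_v = 1 - 0.063 * (2.80157938 - 1)
eta_v = 0.8865

0.8865


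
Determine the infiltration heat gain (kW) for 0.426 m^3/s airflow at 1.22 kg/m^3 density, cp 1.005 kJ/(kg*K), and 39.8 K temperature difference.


Q = V_dot * rho * cp * dT
Q = 0.426 * 1.22 * 1.005 * 39.8
Q = 20.788 kW

20.788


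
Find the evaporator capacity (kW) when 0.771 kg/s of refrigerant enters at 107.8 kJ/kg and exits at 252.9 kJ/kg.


dh = 252.9 - 107.8 = 145.1 kJ/kg
Q_evap = m_dot * dh = 0.771 * 145.1
Q_evap = 111.87 kW

111.87


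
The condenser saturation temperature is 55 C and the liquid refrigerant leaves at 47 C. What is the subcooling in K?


Subcooling = T_cond - T_liquid
Subcooling = 55 - 47
Subcooling = 8 K

8


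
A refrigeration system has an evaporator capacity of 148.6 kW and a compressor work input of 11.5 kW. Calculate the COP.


COP = Q_evap / W
COP = 148.6 / 11.5
COP = 12.922

12.922


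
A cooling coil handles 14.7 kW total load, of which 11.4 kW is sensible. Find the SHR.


SHR = Q_sensible / Q_total
SHR = 11.4 / 14.7
SHR = 0.776

0.776


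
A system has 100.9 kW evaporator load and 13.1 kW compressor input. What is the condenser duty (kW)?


Q_cond = Q_evap + W
Q_cond = 100.9 + 13.1
Q_cond = 114.0 kW

114.0


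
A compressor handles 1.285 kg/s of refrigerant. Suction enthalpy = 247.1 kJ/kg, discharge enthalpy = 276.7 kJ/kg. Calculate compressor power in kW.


dh = 276.7 - 247.1 = 29.6 kJ/kg
W = m_dot * dh = 1.285 * 29.6 = 38.04 kW

38.04


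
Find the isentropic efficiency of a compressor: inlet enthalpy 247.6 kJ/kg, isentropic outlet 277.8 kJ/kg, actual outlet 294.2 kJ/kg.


dh_ideal = 277.8 - 247.6 = 30.2 kJ/kg
dh_actual = 294.2 - 247.6 = 46.6 kJ/kg
eta_s = dh_ideal / dh_actual = 30.2 / 46.6
eta_s = 0.6481

0.6481


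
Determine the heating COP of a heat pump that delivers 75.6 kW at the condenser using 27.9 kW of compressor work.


COP_hp = Q_cond / W
COP_hp = 75.6 / 27.9
COP_hp = 2.71

2.71


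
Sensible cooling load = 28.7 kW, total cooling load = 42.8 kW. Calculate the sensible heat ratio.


SHR = Q_sensible / Q_total
SHR = 28.7 / 42.8
SHR = 0.671

0.671


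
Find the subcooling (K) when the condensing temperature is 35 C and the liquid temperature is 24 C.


Subcooling = T_cond - T_liquid
Subcooling = 35 - 24
Subcooling = 11 K

11


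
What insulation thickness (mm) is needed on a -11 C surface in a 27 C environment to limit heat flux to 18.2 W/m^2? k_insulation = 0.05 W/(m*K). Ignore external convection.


dT = 27 - (-11) = 38 K
thickness = k * dT / q_max * 1000
thickness = 0.05 * 38 / 18.2 * 1000
thickness = 104.4 mm

104.4


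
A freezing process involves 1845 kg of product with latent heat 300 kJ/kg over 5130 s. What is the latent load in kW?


Q_lat = m * h_fg / t
Q_lat = 1845 * 300 / 5130
Q_lat = 107.89 kW

107.89


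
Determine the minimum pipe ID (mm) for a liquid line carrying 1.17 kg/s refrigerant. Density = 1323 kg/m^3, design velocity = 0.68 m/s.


A = m_dot / (rho * v) = 1.17 / (1323 * 0.68) = 0.001300520208 m^2
d = sqrt(4*A/pi) * 1000
d = 40.7 mm

40.7


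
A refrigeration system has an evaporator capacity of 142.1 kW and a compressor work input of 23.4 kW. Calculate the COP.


COP = Q_evap / W
COP = 142.1 / 23.4
COP = 6.073

6.073


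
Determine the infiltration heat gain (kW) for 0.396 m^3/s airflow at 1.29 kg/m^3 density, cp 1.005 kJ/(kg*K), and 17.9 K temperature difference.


Q = V_dot * rho * cp * dT
Q = 0.396 * 1.29 * 1.005 * 17.9
Q = 9.19 kW

9.19


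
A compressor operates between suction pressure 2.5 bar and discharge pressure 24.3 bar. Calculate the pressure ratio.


PR = P_high / P_low
PR = 24.3 / 2.5
PR = 9.72

9.72


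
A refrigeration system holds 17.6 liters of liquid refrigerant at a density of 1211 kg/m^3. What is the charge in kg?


Charge = V * rho / 1000
Charge = 17.6 * 1211 / 1000
Charge = 21.31 kg

21.31


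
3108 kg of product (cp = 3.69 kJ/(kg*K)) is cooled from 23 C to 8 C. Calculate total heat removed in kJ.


dT = 23 - (8) = 15 K
Q = m * cp * dT = 3108 * 3.69 * 15
Q = 172028 kJ

172028


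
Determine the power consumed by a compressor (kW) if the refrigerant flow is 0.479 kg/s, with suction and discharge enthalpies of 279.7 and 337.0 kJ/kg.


dh = 337.0 - 279.7 = 57.3 kJ/kg
W = m_dot * dh = 0.479 * 57.3 = 27.45 kW

27.45


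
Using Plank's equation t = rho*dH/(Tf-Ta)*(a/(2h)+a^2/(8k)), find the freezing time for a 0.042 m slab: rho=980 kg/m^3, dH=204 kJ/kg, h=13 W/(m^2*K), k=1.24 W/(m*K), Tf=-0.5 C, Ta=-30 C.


dT = -0.5 - (-30) = 29.5 K
term1 = a/(2h) = 0.042/(2*13) = 0.001615384615
term2 = a^2/(8k) = 0.042^2/(8*1.24) = 0.0001778225806
t = rho*dH*1000/dT * (term1 + term2)
t = 980*204*1000/29.5 * (0.001615384615 + 0.0001778225806)
t = 12152 s

12152


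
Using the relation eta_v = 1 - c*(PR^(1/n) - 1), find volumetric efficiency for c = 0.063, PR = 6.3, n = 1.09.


PR^(1/n) = 6.3^(1/1.09) = 5.41177776
eta_v = 1 - 0.063 * (5.41177776 - 1)
eta_v = 0.7221

0.7221


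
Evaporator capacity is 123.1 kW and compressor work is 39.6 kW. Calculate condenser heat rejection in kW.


Q_cond = Q_evap + W
Q_cond = 123.1 + 39.6
Q_cond = 162.7 kW

162.7


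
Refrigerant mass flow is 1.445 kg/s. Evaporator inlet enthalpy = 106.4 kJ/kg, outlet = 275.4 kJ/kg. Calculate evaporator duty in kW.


dh = 275.4 - 106.4 = 169.0 kJ/kg
Q_evap = m_dot * dh = 1.445 * 169.0
Q_evap = 244.21 kW

244.21


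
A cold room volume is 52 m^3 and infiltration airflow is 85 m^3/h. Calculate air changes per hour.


ACH = flow / volume
ACH = 85 / 52
ACH = 1.635

1.635


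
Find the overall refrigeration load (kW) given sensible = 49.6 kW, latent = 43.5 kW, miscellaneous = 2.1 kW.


Q_total = Q_s + Q_l + Q_misc
Q_total = 49.6 + 43.5 + 2.1
Q_total = 95.2 kW

95.2


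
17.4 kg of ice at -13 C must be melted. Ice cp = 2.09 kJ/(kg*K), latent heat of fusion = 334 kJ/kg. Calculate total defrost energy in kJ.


Sensible heat = cp * dT = 2.09 * 13 = 27.17 kJ/kg
Total per kg = 27.17 + 334 = 361.17 kJ/kg
Q = m * total = 17.4 * 361.17
Q = 6284.4 kJ

6284.4


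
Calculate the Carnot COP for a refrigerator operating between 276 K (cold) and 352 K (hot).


dT = 352 - 276 = 76 K
COP_carnot = T_cold / dT = 276 / 76
COP_carnot = 3.632

3.632


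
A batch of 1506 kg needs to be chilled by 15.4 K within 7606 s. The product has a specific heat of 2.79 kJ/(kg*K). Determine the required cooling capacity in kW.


Q = m * cp * dT / t
Q = 1506 * 2.79 * 15.4 / 7606
Q = 8.507 kW

8.507


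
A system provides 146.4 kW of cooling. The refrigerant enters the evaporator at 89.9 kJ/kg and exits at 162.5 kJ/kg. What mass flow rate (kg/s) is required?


dh = 162.5 - 89.9 = 72.6 kJ/kg
m_dot = Q / dh = 146.4 / 72.6 = 2.0165 kg/s

2.0165


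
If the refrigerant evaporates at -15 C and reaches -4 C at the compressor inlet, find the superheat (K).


Superheat = T_suction - T_evap
Superheat = -4 - (-15)
Superheat = 11 K

11


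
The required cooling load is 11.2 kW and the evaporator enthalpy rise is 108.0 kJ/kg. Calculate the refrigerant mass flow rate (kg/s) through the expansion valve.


m_dot = Q / dh
m_dot = 11.2 / 108.0
m_dot = 0.1037 kg/s

0.1037


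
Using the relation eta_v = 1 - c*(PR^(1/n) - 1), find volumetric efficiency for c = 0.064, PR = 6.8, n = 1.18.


PR^(1/n) = 6.8^(1/1.18) = 5.07593472
eta_v = 1 - 0.064 * (5.07593472 - 1)
eta_v = 0.7391

0.7391


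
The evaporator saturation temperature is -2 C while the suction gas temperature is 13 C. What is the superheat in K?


Superheat = T_suction - T_evap
Superheat = 13 - (-2)
Superheat = 15 K

15


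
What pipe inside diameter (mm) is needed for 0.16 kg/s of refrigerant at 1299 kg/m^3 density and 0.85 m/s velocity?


A = m_dot / (rho * v) = 0.16 / (1299 * 0.85) = 0.0001449078477 m^2
d = sqrt(4*A/pi) * 1000
d = 13.6 mm

13.6


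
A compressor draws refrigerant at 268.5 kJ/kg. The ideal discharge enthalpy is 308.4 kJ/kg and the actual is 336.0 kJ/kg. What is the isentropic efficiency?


dh_ideal = 308.4 - 268.5 = 39.9 kJ/kg
dh_actual = 336.0 - 268.5 = 67.5 kJ/kg
eta_s = dh_ideal / dh_actual = 39.9 / 67.5
eta_s = 0.5911

0.5911


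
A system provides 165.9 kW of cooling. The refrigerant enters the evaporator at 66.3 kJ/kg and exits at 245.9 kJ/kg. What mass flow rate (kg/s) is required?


dh = 245.9 - 66.3 = 179.6 kJ/kg
m_dot = Q / dh = 165.9 / 179.6 = 0.9237 kg/s

0.9237


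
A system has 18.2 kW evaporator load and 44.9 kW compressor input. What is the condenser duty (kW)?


Q_cond = Q_evap + W
Q_cond = 18.2 + 44.9
Q_cond = 63.1 kW

63.1


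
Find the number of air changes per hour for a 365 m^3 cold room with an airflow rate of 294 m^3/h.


ACH = flow / volume
ACH = 294 / 365
ACH = 0.805

0.805


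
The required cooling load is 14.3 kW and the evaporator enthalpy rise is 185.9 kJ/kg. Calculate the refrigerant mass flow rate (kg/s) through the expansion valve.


m_dot = Q / dh
m_dot = 14.3 / 185.9
m_dot = 0.0769 kg/s

0.0769


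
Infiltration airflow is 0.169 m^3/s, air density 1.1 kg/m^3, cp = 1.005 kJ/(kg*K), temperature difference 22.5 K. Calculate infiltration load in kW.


Q = V_dot * rho * cp * dT
Q = 0.169 * 1.1 * 1.005 * 22.5
Q = 4.204 kW

4.204


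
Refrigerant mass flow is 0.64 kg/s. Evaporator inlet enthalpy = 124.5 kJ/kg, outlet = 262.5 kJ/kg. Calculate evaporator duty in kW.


dh = 262.5 - 124.5 = 138.0 kJ/kg
Q_evap = m_dot * dh = 0.64 * 138.0
Q_evap = 88.32 kW

88.32


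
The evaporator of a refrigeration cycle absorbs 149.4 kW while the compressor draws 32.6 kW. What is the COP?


COP = Q_evap / W
COP = 149.4 / 32.6
COP = 4.583

4.583


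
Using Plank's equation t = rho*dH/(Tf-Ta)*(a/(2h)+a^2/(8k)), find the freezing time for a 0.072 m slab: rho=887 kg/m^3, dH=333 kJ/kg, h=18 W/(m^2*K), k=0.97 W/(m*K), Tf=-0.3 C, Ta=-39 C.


dT = -0.3 - (-39) = 38.7 K
term1 = a/(2h) = 0.072/(2*18) = 0.002
term2 = a^2/(8k) = 0.072^2/(8*0.97) = 0.0006680412371
t = rho*dH*1000/dT * (term1 + term2)
t = 887*333*1000/38.7 * (0.002 + 0.0006680412371)
t = 20363 s

20363


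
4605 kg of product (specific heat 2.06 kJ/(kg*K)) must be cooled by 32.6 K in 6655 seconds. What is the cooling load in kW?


Q = m * cp * dT / t
Q = 4605 * 2.06 * 32.6 / 6655
Q = 46.469 kW

46.469


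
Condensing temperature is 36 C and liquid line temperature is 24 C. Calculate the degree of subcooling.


Subcooling = T_cond - T_liquid
Subcooling = 36 - 24
Subcooling = 12 K

12


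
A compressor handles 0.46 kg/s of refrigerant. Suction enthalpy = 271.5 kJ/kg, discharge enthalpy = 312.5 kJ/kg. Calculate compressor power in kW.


dh = 312.5 - 271.5 = 41.0 kJ/kg
W = m_dot * dh = 0.46 * 41.0 = 18.86 kW

18.86


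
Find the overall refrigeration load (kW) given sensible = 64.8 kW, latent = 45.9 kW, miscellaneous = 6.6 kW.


Q_total = Q_s + Q_l + Q_misc
Q_total = 64.8 + 45.9 + 6.6
Q_total = 117.3 kW

117.3


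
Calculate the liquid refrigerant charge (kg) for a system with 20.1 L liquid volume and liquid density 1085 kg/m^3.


Charge = V * rho / 1000
Charge = 20.1 * 1085 / 1000
Charge = 21.81 kg

21.81


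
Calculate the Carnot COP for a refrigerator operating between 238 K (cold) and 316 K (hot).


dT = 316 - 238 = 78 K
COP_carnot = T_cold / dT = 238 / 78
COP_carnot = 3.051

3.051


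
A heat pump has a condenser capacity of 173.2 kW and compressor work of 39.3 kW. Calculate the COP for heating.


COP_hp = Q_cond / W
COP_hp = 173.2 / 39.3
COP_hp = 4.407

4.407


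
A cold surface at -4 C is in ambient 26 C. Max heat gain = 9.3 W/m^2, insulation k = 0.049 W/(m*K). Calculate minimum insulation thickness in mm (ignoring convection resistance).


dT = 26 - (-4) = 30 K
thickness = k * dT / q_max * 1000
thickness = 0.049 * 30 / 9.3 * 1000
thickness = 158.1 mm

158.1


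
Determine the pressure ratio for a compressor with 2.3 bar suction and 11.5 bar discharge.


PR = P_high / P_low
PR = 11.5 / 2.3
PR = 5.0

5.0


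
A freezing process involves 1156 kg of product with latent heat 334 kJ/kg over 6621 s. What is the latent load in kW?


Q_lat = m * h_fg / t
Q_lat = 1156 * 334 / 6621
Q_lat = 58.32 kW

58.32


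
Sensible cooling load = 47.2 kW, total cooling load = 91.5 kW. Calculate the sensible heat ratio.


SHR = Q_sensible / Q_total
SHR = 47.2 / 91.5
SHR = 0.516

0.516


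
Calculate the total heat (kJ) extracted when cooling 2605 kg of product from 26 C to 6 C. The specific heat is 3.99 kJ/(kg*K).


dT = 26 - (6) = 20 K
Q = m * cp * dT = 2605 * 3.99 * 20
Q = 207879 kJ

207879


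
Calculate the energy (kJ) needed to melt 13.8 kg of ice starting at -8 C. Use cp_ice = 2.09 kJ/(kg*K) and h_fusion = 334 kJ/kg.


Sensible heat = cp * dT = 2.09 * 8 = 16.72 kJ/kg
Total per kg = 16.72 + 334 = 350.72 kJ/kg
Q = m * total = 13.8 * 350.72
Q = 4839.9 kJ

4839.9


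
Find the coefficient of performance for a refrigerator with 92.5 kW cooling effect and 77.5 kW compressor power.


COP = Q_evap / W
COP = 92.5 / 77.5
COP = 1.194

1.194


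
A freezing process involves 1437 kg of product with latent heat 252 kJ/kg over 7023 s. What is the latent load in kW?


Q_lat = m * h_fg / t
Q_lat = 1437 * 252 / 7023
Q_lat = 51.56 kW

51.56


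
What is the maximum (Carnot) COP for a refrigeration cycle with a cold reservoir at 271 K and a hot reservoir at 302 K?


dT = 302 - 271 = 31 K
COP_carnot = T_cold / dT = 271 / 31
COP_carnot = 8.742

8.742


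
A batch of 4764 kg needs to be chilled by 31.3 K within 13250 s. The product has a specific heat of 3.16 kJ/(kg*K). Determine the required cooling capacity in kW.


Q = m * cp * dT / t
Q = 4764 * 3.16 * 31.3 / 13250
Q = 35.562 kW

35.562


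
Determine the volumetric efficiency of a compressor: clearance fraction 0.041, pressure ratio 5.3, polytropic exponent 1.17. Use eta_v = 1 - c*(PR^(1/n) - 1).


PR^(1/n) = 5.3^(1/1.17) = 4.15948157
eta_v = 1 - 0.041 * (4.15948157 - 1)
eta_v = 0.8705

0.8705


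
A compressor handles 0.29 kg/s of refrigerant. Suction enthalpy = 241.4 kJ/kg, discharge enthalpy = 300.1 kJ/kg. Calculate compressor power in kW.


dh = 300.1 - 241.4 = 58.7 kJ/kg
W = m_dot * dh = 0.29 * 58.7 = 17.02 kW

17.02


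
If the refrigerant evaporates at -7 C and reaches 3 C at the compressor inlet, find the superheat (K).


Superheat = T_suction - T_evap
Superheat = 3 - (-7)
Superheat = 10 K

10


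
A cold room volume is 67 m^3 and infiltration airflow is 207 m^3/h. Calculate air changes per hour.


ACH = flow / volume
ACH = 207 / 67
ACH = 3.09

3.09


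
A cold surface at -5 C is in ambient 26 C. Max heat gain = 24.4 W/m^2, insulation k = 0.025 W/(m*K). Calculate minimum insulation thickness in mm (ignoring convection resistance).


dT = 26 - (-5) = 31 K
thickness = k * dT / q_max * 1000
thickness = 0.025 * 31 / 24.4 * 1000
thickness = 31.8 mm

31.8


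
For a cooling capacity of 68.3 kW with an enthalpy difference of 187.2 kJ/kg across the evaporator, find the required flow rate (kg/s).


m_dot = Q / dh
m_dot = 68.3 / 187.2
m_dot = 0.3649 kg/s

0.3649


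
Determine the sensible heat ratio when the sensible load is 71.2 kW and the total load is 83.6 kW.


SHR = Q_sensible / Q_total
SHR = 71.2 / 83.6
SHR = 0.852

0.852


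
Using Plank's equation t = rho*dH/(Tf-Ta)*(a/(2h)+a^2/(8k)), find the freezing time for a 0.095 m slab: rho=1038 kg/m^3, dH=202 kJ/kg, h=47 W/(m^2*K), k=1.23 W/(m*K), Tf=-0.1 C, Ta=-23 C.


dT = -0.1 - (-23) = 22.9 K
term1 = a/(2h) = 0.095/(2*47) = 0.001010638298
term2 = a^2/(8k) = 0.095^2/(8*1.23) = 0.0009171747967
t = rho*dH*1000/dT * (term1 + term2)
t = 1038*202*1000/22.9 * (0.001010638298 + 0.0009171747967)
t = 17651 s

17651


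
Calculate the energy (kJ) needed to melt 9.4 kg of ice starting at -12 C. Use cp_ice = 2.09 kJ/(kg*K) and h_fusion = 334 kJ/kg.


Sensible heat = cp * dT = 2.09 * 12 = 25.08 kJ/kg
Total per kg = 25.08 + 334 = 359.08 kJ/kg
Q = m * total = 9.4 * 359.08
Q = 3375.4 kJ

3375.4


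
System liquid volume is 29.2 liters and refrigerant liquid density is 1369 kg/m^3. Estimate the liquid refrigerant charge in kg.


Charge = V * rho / 1000
Charge = 29.2 * 1369 / 1000
Charge = 39.97 kg

39.97


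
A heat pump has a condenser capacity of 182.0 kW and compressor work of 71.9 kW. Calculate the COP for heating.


COP_hp = Q_cond / W
COP_hp = 182.0 / 71.9
COP_hp = 2.531

2.531


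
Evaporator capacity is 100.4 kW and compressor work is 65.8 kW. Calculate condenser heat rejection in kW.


Q_cond = Q_evap + W
Q_cond = 100.4 + 65.8
Q_cond = 166.2 kW

166.2


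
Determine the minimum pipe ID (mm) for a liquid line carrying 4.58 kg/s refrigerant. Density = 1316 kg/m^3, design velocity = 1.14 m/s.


A = m_dot / (rho * v) = 4.58 / (1316 * 1.14) = 0.003052844878 m^2
d = sqrt(4*A/pi) * 1000
d = 62.3 mm

62.3


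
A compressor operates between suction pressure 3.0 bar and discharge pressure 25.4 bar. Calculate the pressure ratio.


PR = P_high / P_low
PR = 25.4 / 3.0
PR = 8.467

8.467


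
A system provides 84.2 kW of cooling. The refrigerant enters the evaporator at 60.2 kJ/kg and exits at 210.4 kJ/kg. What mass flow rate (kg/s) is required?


dh = 210.4 - 60.2 = 150.2 kJ/kg
m_dot = Q / dh = 84.2 / 150.2 = 0.5606 kg/s

0.5606


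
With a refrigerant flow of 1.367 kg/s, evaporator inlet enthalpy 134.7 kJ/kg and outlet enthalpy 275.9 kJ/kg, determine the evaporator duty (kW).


dh = 275.9 - 134.7 = 141.2 kJ/kg
Q_evap = m_dot * dh = 1.367 * 141.2
Q_evap = 193.02 kW

193.02


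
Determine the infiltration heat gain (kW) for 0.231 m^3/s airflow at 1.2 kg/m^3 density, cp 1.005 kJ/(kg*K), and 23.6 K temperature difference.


Q = V_dot * rho * cp * dT
Q = 0.231 * 1.2 * 1.005 * 23.6
Q = 6.575 kW

6.575


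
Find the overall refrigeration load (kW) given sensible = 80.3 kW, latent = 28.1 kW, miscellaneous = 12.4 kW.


Q_total = Q_s + Q_l + Q_misc
Q_total = 80.3 + 28.1 + 12.4
Q_total = 120.8 kW

120.8


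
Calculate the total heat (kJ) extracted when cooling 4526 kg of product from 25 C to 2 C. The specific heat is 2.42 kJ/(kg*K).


dT = 25 - (2) = 23 K
Q = m * cp * dT = 4526 * 2.42 * 23
Q = 251917 kJ

251917


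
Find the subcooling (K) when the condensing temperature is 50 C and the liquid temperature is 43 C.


Subcooling = T_cond - T_liquid
Subcooling = 50 - 43
Subcooling = 7 K

7


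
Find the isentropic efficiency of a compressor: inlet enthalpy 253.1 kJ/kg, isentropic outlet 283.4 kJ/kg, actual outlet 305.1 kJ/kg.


dh_ideal = 283.4 - 253.1 = 30.3 kJ/kg
dh_actual = 305.1 - 253.1 = 52.0 kJ/kg
eta_s = dh_ideal / dh_actual = 30.3 / 52.0
eta_s = 0.5827

0.5827


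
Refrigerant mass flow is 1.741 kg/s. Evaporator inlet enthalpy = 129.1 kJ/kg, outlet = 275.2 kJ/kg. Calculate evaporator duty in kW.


dh = 275.2 - 129.1 = 146.1 kJ/kg
Q_evap = m_dot * dh = 1.741 * 146.1
Q_evap = 254.36 kW

254.36


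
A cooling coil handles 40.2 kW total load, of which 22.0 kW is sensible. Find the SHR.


SHR = Q_sensible / Q_total
SHR = 22.0 / 40.2
SHR = 0.547

0.547


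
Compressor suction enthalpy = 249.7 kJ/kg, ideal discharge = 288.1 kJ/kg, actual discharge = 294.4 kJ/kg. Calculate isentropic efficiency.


dh_ideal = 288.1 - 249.7 = 38.4 kJ/kg
dh_actual = 294.4 - 249.7 = 44.7 kJ/kg
eta_s = dh_ideal / dh_actual = 38.4 / 44.7
eta_s = 0.8591

0.8591


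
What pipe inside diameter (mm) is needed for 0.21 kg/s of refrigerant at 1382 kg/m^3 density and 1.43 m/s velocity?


A = m_dot / (rho * v) = 0.21 / (1382 * 1.43) = 0.0001062613219 m^2
d = sqrt(4*A/pi) * 1000
d = 11.6 mm

11.6


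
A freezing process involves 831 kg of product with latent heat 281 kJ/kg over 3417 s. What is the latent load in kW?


Q_lat = m * h_fg / t
Q_lat = 831 * 281 / 3417
Q_lat = 68.34 kW

68.34


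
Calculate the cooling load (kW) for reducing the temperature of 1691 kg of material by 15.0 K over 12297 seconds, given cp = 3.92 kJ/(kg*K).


Q = m * cp * dT / t
Q = 1691 * 3.92 * 15.0 / 12297
Q = 8.086 kW

8.086


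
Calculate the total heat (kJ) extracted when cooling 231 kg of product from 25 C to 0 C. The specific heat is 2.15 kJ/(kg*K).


dT = 25 - (0) = 25 K
Q = m * cp * dT = 231 * 2.15 * 25
Q = 12416 kJ

12416


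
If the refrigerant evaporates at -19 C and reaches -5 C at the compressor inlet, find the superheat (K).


Superheat = T_suction - T_evap
Superheat = -5 - (-19)
Superheat = 14 K

14


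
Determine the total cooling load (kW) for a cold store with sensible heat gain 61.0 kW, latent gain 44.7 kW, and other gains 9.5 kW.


Q_total = Q_s + Q_l + Q_misc
Q_total = 61.0 + 44.7 + 9.5
Q_total = 115.2 kW

115.2


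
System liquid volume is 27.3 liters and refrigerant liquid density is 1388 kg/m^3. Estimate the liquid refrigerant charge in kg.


Charge = V * rho / 1000
Charge = 27.3 * 1388 / 1000
Charge = 37.89 kg

37.89


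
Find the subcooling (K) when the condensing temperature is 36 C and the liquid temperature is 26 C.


Subcooling = T_cond - T_liquid
Subcooling = 36 - 26
Subcooling = 10 K

10


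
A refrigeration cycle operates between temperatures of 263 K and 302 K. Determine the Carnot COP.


dT = 302 - 263 = 39 K
COP_carnot = T_cold / dT = 263 / 39
COP_carnot = 6.744

6.744


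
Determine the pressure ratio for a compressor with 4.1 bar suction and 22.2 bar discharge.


PR = P_high / P_low
PR = 22.2 / 4.1
PR = 5.415

5.415


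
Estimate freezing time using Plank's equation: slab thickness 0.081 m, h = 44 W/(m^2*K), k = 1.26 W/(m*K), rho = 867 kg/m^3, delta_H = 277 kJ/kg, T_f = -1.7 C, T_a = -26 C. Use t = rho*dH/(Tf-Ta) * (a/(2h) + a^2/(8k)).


dT = -1.7 - (-26) = 24.3 K
term1 = a/(2h) = 0.081/(2*44) = 0.0009204545455
term2 = a^2/(8k) = 0.081^2/(8*1.26) = 0.0006508928571
t = rho*dH*1000/dT * (term1 + term2)
t = 867*277*1000/24.3 * (0.0009204545455 + 0.0006508928571)
t = 15530 s

15530


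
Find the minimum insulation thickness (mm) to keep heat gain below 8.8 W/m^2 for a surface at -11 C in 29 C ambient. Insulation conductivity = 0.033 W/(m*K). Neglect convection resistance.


dT = 29 - (-11) = 40 K
thickness = k * dT / q_max * 1000
thickness = 0.033 * 40 / 8.8 * 1000
thickness = 150.0 mm

150.0


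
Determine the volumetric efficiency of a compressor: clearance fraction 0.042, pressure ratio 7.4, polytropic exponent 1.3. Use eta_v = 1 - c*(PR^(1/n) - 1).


PR^(1/n) = 7.4^(1/1.3) = 4.66272481
eta_v = 1 - 0.042 * (4.66272481 - 1)
eta_v = 0.8462

0.8462


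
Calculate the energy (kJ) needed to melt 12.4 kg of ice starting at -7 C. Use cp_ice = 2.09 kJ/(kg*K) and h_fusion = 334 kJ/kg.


Sensible heat = cp * dT = 2.09 * 7 = 14.63 kJ/kg
Total per kg = 14.63 + 334 = 348.63 kJ/kg
Q = m * total = 12.4 * 348.63
Q = 4323.0 kJ

4323.0


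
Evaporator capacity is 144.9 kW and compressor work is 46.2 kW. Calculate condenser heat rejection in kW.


Q_cond = Q_evap + W
Q_cond = 144.9 + 46.2
Q_cond = 191.1 kW

191.1


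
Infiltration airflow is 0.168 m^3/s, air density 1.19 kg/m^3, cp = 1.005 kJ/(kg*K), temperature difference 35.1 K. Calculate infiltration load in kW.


Q = V_dot * rho * cp * dT
Q = 0.168 * 1.19 * 1.005 * 35.1
Q = 7.052 kW

7.052


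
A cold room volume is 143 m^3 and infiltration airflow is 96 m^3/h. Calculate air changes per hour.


ACH = flow / volume
ACH = 96 / 143
ACH = 0.671

0.671


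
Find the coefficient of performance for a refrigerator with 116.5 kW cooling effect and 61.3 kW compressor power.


COP = Q_evap / W
COP = 116.5 / 61.3
COP = 1.9

1.9


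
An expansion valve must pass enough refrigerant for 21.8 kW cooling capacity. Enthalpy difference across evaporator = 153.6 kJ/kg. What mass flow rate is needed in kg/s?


m_dot = Q / dh
m_dot = 21.8 / 153.6
m_dot = 0.1419 kg/s

0.1419


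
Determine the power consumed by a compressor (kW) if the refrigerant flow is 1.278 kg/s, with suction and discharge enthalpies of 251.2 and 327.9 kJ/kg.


dh = 327.9 - 251.2 = 76.7 kJ/kg
W = m_dot * dh = 1.278 * 76.7 = 98.02 kW

98.02


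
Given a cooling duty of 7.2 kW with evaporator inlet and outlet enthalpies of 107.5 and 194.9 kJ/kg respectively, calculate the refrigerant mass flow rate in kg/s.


dh = 194.9 - 107.5 = 87.4 kJ/kg
m_dot = Q / dh = 7.2 / 87.4 = 0.0824 kg/s

0.0824


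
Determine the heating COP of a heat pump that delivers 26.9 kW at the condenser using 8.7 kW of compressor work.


COP_hp = Q_cond / W
COP_hp = 26.9 / 8.7
COP_hp = 3.092

3.092


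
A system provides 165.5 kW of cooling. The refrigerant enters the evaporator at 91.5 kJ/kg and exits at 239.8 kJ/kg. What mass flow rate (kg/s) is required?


dh = 239.8 - 91.5 = 148.3 kJ/kg
m_dot = Q / dh = 165.5 / 148.3 = 1.116 kg/s

1.116


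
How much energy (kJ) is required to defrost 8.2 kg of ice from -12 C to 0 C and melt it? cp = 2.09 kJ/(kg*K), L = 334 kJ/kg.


Sensible heat = cp * dT = 2.09 * 12 = 25.08 kJ/kg
Total per kg = 25.08 + 334 = 359.08 kJ/kg
Q = m * total = 8.2 * 359.08
Q = 2944.5 kJ

2944.5


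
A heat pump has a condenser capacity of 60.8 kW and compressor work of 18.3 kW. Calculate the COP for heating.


COP_hp = Q_cond / W
COP_hp = 60.8 / 18.3
COP_hp = 3.322

3.322


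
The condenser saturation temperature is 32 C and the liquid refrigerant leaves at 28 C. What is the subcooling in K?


Subcooling = T_cond - T_liquid
Subcooling = 32 - 28
Subcooling = 4 K

4


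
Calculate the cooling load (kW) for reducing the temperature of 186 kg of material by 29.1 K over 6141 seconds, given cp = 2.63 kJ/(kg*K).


Q = m * cp * dT / t
Q = 186 * 2.63 * 29.1 / 6141
Q = 2.318 kW

2.318


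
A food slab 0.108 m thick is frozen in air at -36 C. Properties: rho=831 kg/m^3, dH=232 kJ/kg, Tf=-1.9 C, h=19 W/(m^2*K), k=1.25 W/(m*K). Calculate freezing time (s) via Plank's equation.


dT = -1.9 - (-36) = 34.1 K
term1 = a/(2h) = 0.108/(2*19) = 0.002842105263
term2 = a^2/(8k) = 0.108^2/(8*1.25) = 0.0011664
t = rho*dH*1000/dT * (term1 + term2)
t = 831*232*1000/34.1 * (0.002842105263 + 0.0011664)
t = 22663 s

22663


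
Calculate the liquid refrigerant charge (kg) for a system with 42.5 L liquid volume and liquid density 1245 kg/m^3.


Charge = V * rho / 1000
Charge = 42.5 * 1245 / 1000
Charge = 52.91 kg

52.91


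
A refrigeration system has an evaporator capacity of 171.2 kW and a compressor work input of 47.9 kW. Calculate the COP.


COP = Q_evap / W
COP = 171.2 / 47.9
COP = 3.574

3.574


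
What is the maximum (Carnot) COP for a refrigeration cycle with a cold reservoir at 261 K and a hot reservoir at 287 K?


dT = 287 - 261 = 26 K
COP_carnot = T_cold / dT = 261 / 26
COP_carnot = 10.038

10.038


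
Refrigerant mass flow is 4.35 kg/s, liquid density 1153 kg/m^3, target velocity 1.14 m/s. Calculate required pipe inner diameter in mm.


A = m_dot / (rho * v) = 4.35 / (1153 * 1.14) = 0.00330944447 m^2
d = sqrt(4*A/pi) * 1000
d = 64.9 mm

64.9


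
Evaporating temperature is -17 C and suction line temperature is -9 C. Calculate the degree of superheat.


Superheat = T_suction - T_evap
Superheat = -9 - (-17)
Superheat = 8 K

8


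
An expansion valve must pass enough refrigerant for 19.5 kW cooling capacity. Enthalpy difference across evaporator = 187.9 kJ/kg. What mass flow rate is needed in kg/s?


m_dot = Q / dh
m_dot = 19.5 / 187.9
m_dot = 0.1038 kg/s

0.1038


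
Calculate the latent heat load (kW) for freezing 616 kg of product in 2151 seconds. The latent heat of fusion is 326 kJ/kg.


Q_lat = m * h_fg / t
Q_lat = 616 * 326 / 2151
Q_lat = 93.36 kW

93.36


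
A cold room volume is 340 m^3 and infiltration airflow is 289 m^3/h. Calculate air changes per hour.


ACH = flow / volume
ACH = 289 / 340
ACH = 0.85

0.85


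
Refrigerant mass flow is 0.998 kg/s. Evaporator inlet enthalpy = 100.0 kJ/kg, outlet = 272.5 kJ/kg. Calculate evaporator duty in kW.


dh = 272.5 - 100.0 = 172.5 kJ/kg
Q_evap = m_dot * dh = 0.998 * 172.5
Q_evap = 172.16 kW

172.16


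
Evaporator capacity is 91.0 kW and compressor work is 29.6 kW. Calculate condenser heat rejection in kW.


Q_cond = Q_evap + W
Q_cond = 91.0 + 29.6
Q_cond = 120.6 kW

120.6


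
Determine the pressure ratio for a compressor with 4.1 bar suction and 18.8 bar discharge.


PR = P_high / P_low
PR = 18.8 / 4.1
PR = 4.585

4.585


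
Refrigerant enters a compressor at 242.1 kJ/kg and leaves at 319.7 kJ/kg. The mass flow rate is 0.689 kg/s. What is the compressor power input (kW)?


dh = 319.7 - 242.1 = 77.6 kJ/kg
W = m_dot * dh = 0.689 * 77.6 = 53.47 kW

53.47


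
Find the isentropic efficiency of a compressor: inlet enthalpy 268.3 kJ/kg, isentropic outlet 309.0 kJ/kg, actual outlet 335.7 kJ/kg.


dh_ideal = 309.0 - 268.3 = 40.7 kJ/kg
dh_actual = 335.7 - 268.3 = 67.4 kJ/kg
eta_s = dh_ideal / dh_actual = 40.7 / 67.4
eta_s = 0.6039

0.6039


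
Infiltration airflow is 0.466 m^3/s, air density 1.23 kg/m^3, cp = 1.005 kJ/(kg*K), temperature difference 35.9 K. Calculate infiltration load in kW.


Q = V_dot * rho * cp * dT
Q = 0.466 * 1.23 * 1.005 * 35.9
Q = 20.68 kW

20.68


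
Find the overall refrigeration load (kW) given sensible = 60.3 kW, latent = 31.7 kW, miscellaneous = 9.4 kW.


Q_total = Q_s + Q_l + Q_misc
Q_total = 60.3 + 31.7 + 9.4
Q_total = 101.4 kW

101.4


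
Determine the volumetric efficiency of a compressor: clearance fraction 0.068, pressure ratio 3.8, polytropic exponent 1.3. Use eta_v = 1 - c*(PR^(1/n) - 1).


PR^(1/n) = 3.8^(1/1.3) = 2.79246271
eta_v = 1 - 0.068 * (2.79246271 - 1)
eta_v = 0.8781

0.8781


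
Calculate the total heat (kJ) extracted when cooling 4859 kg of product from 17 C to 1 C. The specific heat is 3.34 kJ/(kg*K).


dT = 17 - (1) = 16 K
Q = m * cp * dT = 4859 * 3.34 * 16
Q = 259665 kJ

259665


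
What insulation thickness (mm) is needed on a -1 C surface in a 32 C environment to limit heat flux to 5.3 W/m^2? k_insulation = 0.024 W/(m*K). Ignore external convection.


dT = 32 - (-1) = 33 K
thickness = k * dT / q_max * 1000
thickness = 0.024 * 33 / 5.3 * 1000
thickness = 149.4 mm

149.4


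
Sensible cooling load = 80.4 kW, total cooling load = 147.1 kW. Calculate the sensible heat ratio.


SHR = Q_sensible / Q_total
SHR = 80.4 / 147.1
SHR = 0.547

0.547


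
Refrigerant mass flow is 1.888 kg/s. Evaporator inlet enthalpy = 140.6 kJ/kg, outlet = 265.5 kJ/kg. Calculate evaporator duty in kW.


dh = 265.5 - 140.6 = 124.9 kJ/kg
Q_evap = m_dot * dh = 1.888 * 124.9
Q_evap = 235.81 kW

235.81


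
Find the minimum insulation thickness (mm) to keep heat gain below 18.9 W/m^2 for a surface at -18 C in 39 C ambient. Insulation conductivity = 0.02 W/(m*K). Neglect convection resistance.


dT = 39 - (-18) = 57 K
thickness = k * dT / q_max * 1000
thickness = 0.02 * 57 / 18.9 * 1000
thickness = 60.3 mm

60.3


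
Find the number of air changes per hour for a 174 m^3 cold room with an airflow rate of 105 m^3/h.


ACH = flow / volume
ACH = 105 / 174
ACH = 0.603

0.603


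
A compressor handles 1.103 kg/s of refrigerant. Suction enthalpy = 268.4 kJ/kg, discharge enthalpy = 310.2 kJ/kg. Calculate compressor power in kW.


dh = 310.2 - 268.4 = 41.8 kJ/kg
W = m_dot * dh = 1.103 * 41.8 = 46.11 kW

46.11


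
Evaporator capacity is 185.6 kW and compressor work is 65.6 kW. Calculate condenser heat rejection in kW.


Q_cond = Q_evap + W
Q_cond = 185.6 + 65.6
Q_cond = 251.2 kW

251.2


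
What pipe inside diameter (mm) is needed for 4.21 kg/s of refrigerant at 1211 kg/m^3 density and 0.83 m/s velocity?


A = m_dot / (rho * v) = 4.21 / (1211 * 0.83) = 0.004188512929 m^2
d = sqrt(4*A/pi) * 1000
d = 73.0 mm

73.0


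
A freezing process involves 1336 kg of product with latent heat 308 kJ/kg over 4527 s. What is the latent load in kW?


Q_lat = m * h_fg / t
Q_lat = 1336 * 308 / 4527
Q_lat = 90.9 kW

90.9


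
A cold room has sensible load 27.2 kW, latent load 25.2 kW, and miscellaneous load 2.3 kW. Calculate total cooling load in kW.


Q_total = Q_s + Q_l + Q_misc
Q_total = 27.2 + 25.2 + 2.3
Q_total = 54.7 kW

54.7


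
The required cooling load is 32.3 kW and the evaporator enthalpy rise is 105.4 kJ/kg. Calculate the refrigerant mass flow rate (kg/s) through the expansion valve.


m_dot = Q / dh
m_dot = 32.3 / 105.4
m_dot = 0.3065 kg/s

0.3065


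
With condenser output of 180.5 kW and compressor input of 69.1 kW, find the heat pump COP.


COP_hp = Q_cond / W
COP_hp = 180.5 / 69.1
COP_hp = 2.612

2.612


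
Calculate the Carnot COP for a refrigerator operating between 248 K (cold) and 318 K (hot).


dT = 318 - 248 = 70 K
COP_carnot = T_cold / dT = 248 / 70
COP_carnot = 3.543

3.543


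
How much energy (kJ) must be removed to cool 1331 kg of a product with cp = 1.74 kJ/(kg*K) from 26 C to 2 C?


dT = 26 - (2) = 24 K
Q = m * cp * dT = 1331 * 1.74 * 24
Q = 55583 kJ

55583


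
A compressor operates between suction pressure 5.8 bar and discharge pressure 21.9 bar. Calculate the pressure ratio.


PR = P_high / P_low
PR = 21.9 / 5.8
PR = 3.776

3.776


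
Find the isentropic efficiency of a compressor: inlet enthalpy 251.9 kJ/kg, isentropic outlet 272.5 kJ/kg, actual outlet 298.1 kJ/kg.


dh_ideal = 272.5 - 251.9 = 20.6 kJ/kg
dh_actual = 298.1 - 251.9 = 46.2 kJ/kg
eta_s = dh_ideal / dh_actual = 20.6 / 46.2
eta_s = 0.4459

0.4459


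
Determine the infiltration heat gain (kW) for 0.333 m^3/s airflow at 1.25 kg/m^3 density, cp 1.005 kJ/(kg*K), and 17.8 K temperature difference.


Q = V_dot * rho * cp * dT
Q = 0.333 * 1.25 * 1.005 * 17.8
Q = 7.446 kW

7.446


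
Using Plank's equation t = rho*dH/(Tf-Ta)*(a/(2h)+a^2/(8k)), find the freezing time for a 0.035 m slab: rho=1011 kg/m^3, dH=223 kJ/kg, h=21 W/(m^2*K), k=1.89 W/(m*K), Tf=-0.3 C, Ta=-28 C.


dT = -0.3 - (-28) = 27.7 K
term1 = a/(2h) = 0.035/(2*21) = 0.0008333333333
term2 = a^2/(8k) = 0.035^2/(8*1.89) = 0.00008101851852
t = rho*dH*1000/dT * (term1 + term2)
t = 1011*223*1000/27.7 * (0.0008333333333 + 0.00008101851852)
t = 7442 s

7442


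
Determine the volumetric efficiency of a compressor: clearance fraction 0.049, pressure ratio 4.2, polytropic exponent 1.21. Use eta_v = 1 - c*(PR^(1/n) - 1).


PR^(1/n) = 4.2^(1/1.21) = 3.2740255
eta_v = 1 - 0.049 * (3.2740255 - 1)
eta_v = 0.8886

0.8886


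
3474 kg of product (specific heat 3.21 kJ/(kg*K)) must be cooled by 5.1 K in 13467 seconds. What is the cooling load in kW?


Q = m * cp * dT / t
Q = 3474 * 3.21 * 5.1 / 13467
Q = 4.223 kW

4.223


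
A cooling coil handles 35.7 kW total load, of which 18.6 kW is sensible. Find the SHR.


SHR = Q_sensible / Q_total
SHR = 18.6 / 35.7
SHR = 0.521

0.521


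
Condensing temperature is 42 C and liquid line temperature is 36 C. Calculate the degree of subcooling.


Subcooling = T_cond - T_liquid
Subcooling = 42 - 36
Subcooling = 6 K

6


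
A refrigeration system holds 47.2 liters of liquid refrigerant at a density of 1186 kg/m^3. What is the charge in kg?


Charge = V * rho / 1000
Charge = 47.2 * 1186 / 1000
Charge = 55.98 kg

55.98


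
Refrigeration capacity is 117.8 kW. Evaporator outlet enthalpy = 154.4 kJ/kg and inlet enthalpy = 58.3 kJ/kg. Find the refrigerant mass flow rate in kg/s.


dh = 154.4 - 58.3 = 96.1 kJ/kg
m_dot = Q / dh = 117.8 / 96.1 = 1.2258 kg/s

1.2258


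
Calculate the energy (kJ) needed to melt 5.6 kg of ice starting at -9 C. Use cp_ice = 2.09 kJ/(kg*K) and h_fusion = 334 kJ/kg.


Sensible heat = cp * dT = 2.09 * 9 = 18.81 kJ/kg
Total per kg = 18.81 + 334 = 352.81 kJ/kg
Q = m * total = 5.6 * 352.81
Q = 1975.7 kJ

1975.7


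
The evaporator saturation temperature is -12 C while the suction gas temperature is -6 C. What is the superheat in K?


Superheat = T_suction - T_evap
Superheat = -6 - (-12)
Superheat = 6 K

6


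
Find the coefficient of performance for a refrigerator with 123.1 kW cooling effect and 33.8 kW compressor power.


COP = Q_evap / W
COP = 123.1 / 33.8
COP = 3.642

3.642


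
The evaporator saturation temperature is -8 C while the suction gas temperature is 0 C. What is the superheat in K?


Superheat = T_suction - T_evap
Superheat = 0 - (-8)
Superheat = 8 K

8


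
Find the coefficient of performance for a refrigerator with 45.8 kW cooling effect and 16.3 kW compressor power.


COP = Q_evap / W
COP = 45.8 / 16.3
COP = 2.81

2.81


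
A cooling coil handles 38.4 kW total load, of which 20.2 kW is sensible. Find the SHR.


SHR = Q_sensible / Q_total
SHR = 20.2 / 38.4
SHR = 0.526

0.526


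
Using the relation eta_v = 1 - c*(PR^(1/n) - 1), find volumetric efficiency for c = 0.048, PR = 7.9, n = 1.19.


PR^(1/n) = 7.9^(1/1.19) = 5.67947876
eta_v = 1 - 0.048 * (5.67947876 - 1)
eta_v = 0.7754

0.7754


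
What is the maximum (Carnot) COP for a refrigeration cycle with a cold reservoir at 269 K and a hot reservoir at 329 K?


dT = 329 - 269 = 60 K
COP_carnot = T_cold / dT = 269 / 60
COP_carnot = 4.483

4.483


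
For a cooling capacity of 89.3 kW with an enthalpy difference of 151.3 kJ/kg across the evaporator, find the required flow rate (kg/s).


m_dot = Q / dh
m_dot = 89.3 / 151.3
m_dot = 0.5902 kg/s

0.5902


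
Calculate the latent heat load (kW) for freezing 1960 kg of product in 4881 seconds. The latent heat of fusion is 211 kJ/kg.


Q_lat = m * h_fg / t
Q_lat = 1960 * 211 / 4881
Q_lat = 84.73 kW

84.73


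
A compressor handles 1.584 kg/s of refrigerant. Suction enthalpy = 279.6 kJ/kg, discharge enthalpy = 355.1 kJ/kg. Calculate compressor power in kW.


dh = 355.1 - 279.6 = 75.5 kJ/kg
W = m_dot * dh = 1.584 * 75.5 = 119.59 kW

119.59


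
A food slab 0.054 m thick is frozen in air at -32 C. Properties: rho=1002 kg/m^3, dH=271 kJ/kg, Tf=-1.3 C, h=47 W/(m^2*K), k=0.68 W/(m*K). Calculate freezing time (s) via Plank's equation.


dT = -1.3 - (-32) = 30.7 K
term1 = a/(2h) = 0.054/(2*47) = 0.0005744680851
term2 = a^2/(8k) = 0.054^2/(8*0.68) = 0.0005360294118
t = rho*dH*1000/dT * (term1 + term2)
t = 1002*271*1000/30.7 * (0.0005744680851 + 0.0005360294118)
t = 9822 s

9822


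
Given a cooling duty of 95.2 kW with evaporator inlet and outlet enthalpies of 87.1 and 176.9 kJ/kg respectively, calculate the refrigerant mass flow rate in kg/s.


dh = 176.9 - 87.1 = 89.8 kJ/kg
m_dot = Q / dh = 95.2 / 89.8 = 1.0601 kg/s

1.0601


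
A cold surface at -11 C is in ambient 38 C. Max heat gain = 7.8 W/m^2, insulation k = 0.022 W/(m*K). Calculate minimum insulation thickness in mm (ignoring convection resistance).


dT = 38 - (-11) = 49 K
thickness = k * dT / q_max * 1000
thickness = 0.022 * 49 / 7.8 * 1000
thickness = 138.2 mm

138.2


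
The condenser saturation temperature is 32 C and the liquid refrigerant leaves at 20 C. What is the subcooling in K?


Subcooling = T_cond - T_liquid
Subcooling = 32 - 20
Subcooling = 12 K

12


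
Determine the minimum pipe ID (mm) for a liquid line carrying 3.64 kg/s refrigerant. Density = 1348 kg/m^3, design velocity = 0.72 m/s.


A = m_dot / (rho * v) = 3.64 / (1348 * 0.72) = 0.003750412133 m^2
d = sqrt(4*A/pi) * 1000
d = 69.1 mm

69.1


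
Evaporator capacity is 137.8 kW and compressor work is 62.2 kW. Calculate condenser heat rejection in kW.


Q_cond = Q_evap + W
Q_cond = 137.8 + 62.2
Q_cond = 200.0 kW

200.0
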